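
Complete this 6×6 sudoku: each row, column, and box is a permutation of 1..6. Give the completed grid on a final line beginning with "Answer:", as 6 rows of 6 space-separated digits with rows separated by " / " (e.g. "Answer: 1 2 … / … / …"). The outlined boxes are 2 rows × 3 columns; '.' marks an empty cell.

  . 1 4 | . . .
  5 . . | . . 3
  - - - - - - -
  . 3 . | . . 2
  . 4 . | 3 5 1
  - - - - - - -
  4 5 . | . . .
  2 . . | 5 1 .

Step 1. [r5c6∈{6}] r5c6 is down to just 6 ⇒ r5c6=6.
Step 2. [r2c2∈{2,6}] 2 has one home in col 2: r2c2. So r2c2=2.
Step 3. [r2c3∈{6}] r2c3 is down to just 6, so r2c3=6.
Step 4. [r5c4∈{2}] r5c4 has the single candidate 2, so r5c4=2.
Step 5. [r3c1∈{1,6}] col 1 places 1 nowhere but r3c1, so r3c1=1.
Step 6. [r1c4∈{6}] only 6 remains possible at r1c4 ⇒ r1c4=6.
Step 7. [r2c5∈{4}] only 4 remains possible at r2c5 ⇒ r2c5=4.
Step 8. [r5c5∈{3}] r5c5 is down to just 3, so r5c5=3.
Step 9. [r3c3∈{5}] r3c3's peers cover all but 5 ⇒ r3c3=5.
Step 10. [r4c1∈{6}] r4c1 has the single candidate 6, so r4c1=6.
Step 11. [r6c3∈{3}] nothing but 3 survives at r6c3, so r6c3=3.
Step 12. [r5c3∈{1}] r5c3 has the single candidate 1, so r5c3=1.
Step 13. [r1c5∈{2}] r1c5 has the single candidate 2, so r1c5=2.
Step 14. [r3c5∈{6}] r3c5 has the single candidate 6, so r3c5=6.
Step 15. [r6c6∈{4}] r6c6 is down to just 4. So r6c6=4.
Step 16. [r1c1∈{3}] nothing but 3 survives at r1c1, so r1c1=3.
Step 17. [r6c2∈{6}] r6c2 is down to just 6. So r6c2=6.
Step 18. [r1c6∈{5}] r1c6's peers cover all but 5. So r1c6=5.
Step 19. [r4c3∈{2}] only 2 remains possible at r4c3 ⇒ r4c3=2.
Step 20. [r3c4∈{4}] r3c4 is down to just 4, so r3c4=4.
Step 21. [r2c4∈{1}] nothing but 1 survives at r2c4 ⇒ r2c4=1.

Answer: 3 1 4 6 2 5 / 5 2 6 1 4 3 / 1 3 5 4 6 2 / 6 4 2 3 5 1 / 4 5 1 2 3 6 / 2 6 3 5 1 4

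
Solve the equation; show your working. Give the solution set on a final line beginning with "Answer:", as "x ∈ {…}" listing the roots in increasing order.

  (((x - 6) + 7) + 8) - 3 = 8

Step 1. [(((x - 6) + 7) + 8) - 3 = 8] add 3: x sits inside (… - 3), so sub: ((x - 6) + 7) + 8 = 11.
Step 2. [((x - 6) + 7) + 8 = 11] peel the +8: subtract 8 from each side, so sub: (x - 6) + 7 = 3.
Step 3. [(x - 6) + 7 = 3] 7 comes off first (subtract 7) ⇒ sub: x - 6 = -4.
Step 4. [x - 6 = -4] add 6: x sits inside (… - 6). So sub: x = 2.

Answer: x ∈ {2}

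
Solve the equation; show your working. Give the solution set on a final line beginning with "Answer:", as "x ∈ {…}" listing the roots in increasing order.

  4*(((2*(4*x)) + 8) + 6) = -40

Step 1. [4*(((2*(4*x)) + 8) + 6) = -40] leading coefficient 4: divide by 4, so div: ((2*(4*x)) + 8) + 6 = -10.
Step 2. [((2*(4*x)) + 8) + 6 = -10] peel the +6: subtract 6 from each side. So sub: (2*(4*x)) + 8 = -16.
Step 3. [(2*(4*x)) + 8 = -16] subtract 8: x sits inside (… + 8) ⇒ sub: 2*(4*x) = -24.
Step 4. [2*(4*x) = -24] 2 out front; divide by 2, so div: 4*x = -12.
Step 5. [4*x = -12] leading coefficient 4: divide by 4 ⇒ div: x = -3.

Answer: x ∈ {-3}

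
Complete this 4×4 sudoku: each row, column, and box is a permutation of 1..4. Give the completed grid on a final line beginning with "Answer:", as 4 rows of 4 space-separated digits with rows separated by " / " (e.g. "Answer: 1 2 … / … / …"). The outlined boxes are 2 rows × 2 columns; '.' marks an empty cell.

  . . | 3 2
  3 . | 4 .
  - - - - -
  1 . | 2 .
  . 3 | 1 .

Step 1. [r3c2∈{4}] r3c2 is down to just 4 ⇒ r3c2=4.
Step 2. [r2c2∈{1,2}] row 2 places 2 nowhere but r2c2. So r2c2=2.
Step 3. [r4c4∈{4}] nothing but 4 survives at r4c4. So r4c4=4.
Step 4. [r3c4∈{3}] only 3 remains possible at r3c4 ⇒ r3c4=3.
Step 5. [r4c1∈{2}] r4c1 is down to just 2, so r4c1=2.
Step 6. [r1c1∈{4}] r1c1 has the single candidate 4, so r1c1=4.
Step 7. [r2c4∈{1}] only 1 remains possible at r2c4. So r2c4=1.
Step 8. [r1c2∈{1}] only 1 remains possible at r1c2. So r1c2=1.

Answer: 4 1 3 2 / 3 2 4 1 / 1 4 2 3 / 2 3 1 4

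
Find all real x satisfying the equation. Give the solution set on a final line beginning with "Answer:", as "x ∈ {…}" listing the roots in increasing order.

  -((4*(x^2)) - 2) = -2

Step 1. [-((4*(x^2)) - 2) = -2] LHS negated; negate both sides, so neg: (4*(x^2)) - 2 = 2.
Step 2. [(4*(x^2)) - 2 = 2] 2 comes off first (add 2) ⇒ sub: 4*(x^2) = 4.
Step 3. [4*(x^2) = 4] 4 out front; divide by 4, so div: x^2 = 1.
Step 4. [x^2 = 1] √ both sides: 1 ≥ 0 gives two branches. So sqrt: x = 1 or -1.

Answer: x ∈ {-1, 1}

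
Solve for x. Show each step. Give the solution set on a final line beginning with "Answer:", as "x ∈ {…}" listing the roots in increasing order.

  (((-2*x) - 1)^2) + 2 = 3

Step 1. [(((-2*x) - 1)^2) + 2 = 3] subtract 2: x sits inside (… + 2) ⇒ sub: ((-2*x) - 1)^2 = 1.
Step 2. [((-2*x) - 1)^2 = 1] √ both sides: 1 ≥ 0 gives two branches, so sqrt: (-2*x) - 1 = 1 or -1.
Step 3. [(-2*x) - 1 = 1 or -1] -1 is outermost — add 1 both sides, so sub: -2*x = 2 or 0.
Step 4. [-2*x = 2 or 0] -2 out front; divide by -2, so div: x = -1 or 0.

Answer: x ∈ {-1, 0}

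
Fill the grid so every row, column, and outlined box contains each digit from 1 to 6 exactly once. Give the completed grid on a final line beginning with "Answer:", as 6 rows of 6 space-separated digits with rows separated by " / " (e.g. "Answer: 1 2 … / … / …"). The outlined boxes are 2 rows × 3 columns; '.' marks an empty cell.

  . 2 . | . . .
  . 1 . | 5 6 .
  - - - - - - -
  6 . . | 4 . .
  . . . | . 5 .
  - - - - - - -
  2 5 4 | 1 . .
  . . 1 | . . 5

Step 1. [r3c2∈{3}] r3c2's peers cover all but 3. So r3c2=3.
Step 2. [r1c4∈{3}] r1c4 has the single candidate 3 ⇒ r1c4=3.
Step 3. [r4c6∈{1,2,3,6}] 3 has one home in row 4: r4c6 ⇒ r4c6=3.
Step 4. [r6c5∈{2,3,4}] in row 6, 4 fits only at r6c5 ⇒ r6c5=4.
Step 5. [r3c5∈{1,2}] r3c5 is the only open cell in col 5 admitting 2 ⇒ r3c5=2.
Step 6. [r1c1∈{4,5}] col 1 places 5 nowhere but r1c1. So r1c1=5.
Step 7. [r2c1∈{3,4}] box 1 places 4 nowhere but r2c1 ⇒ r2c1=4.
Step 8. [r6c2∈{6}] nothing but 6 survives at r6c2 ⇒ r6c2=6.
Step 9. [r1c5∈{1}] r1c5 has the single candidate 1. So r1c5=1.
Step 10. [r5c6∈{6}] r5c6 is down to just 6. So r5c6=6.
Step 11. [r3c3∈{5}] r3c3 has the single candidate 5, so r3c3=5.
Step 12. [r1c3∈{6}] only 6 remains possible at r1c3, so r1c3=6.
Step 13. [r1c6∈{4}] r1c6 is down to just 4, so r1c6=4.
Step 14. [r6c1∈{3}] only 3 remains possible at r6c1, so r6c1=3.
Step 15. [r2c6∈{2}] only 2 remains possible at r2c6 ⇒ r2c6=2.
Step 16. [r4c4∈{6}] nothing but 6 survives at r4c4, so r4c4=6.
Step 17. [r4c1∈{1}] only 1 remains possible at r4c1 ⇒ r4c1=1.
Step 18. [r5c5∈{3}] r5c5 is down to just 3, so r5c5=3.
Step 19. [r6c4∈{2}] r6c4 is down to just 2 ⇒ r6c4=2.
Step 20. [r3c6∈{1}] nothing but 1 survives at r3c6. So r3c6=1.
Step 21. [r2c3∈{3}] r2c3 is down to just 3 ⇒ r2c3=3.
Step 22. [r4c3∈{2}] r4c3's peers cover all but 2 ⇒ r4c3=2.
Step 23. [r4c2∈{4}] r4c2 is down to just 4, so r4c2=4.

Answer: 5 2 6 3 1 4 / 4 1 3 5 6 2 / 6 3 5 4 2 1 / 1 4 2 6 5 3 / 2 5 4 1 3 6 / 3 6 1 2 4 5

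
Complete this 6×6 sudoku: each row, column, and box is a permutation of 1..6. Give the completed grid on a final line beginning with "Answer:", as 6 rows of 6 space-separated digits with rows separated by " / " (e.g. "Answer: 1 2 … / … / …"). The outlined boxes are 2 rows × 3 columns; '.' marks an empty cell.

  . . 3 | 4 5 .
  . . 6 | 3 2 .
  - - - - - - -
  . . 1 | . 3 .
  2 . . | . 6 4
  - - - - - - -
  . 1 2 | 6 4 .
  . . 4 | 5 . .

Step 1. [r3c6∈{2,5}] 5 has one home in col 6: r3c6. So r3c6=5.
Step 2. [r2c6∈{1}] only 1 remains possible at r2c6. So r2c6=1.
Step 3. [r5c6∈{3}] only 3 remains possible at r5c6 ⇒ r5c6=3.
Step 4. [r6c1∈{3,6}] col 1 places 3 nowhere but r6c1 ⇒ r6c1=3.
Step 5. [r3c1∈{4,6}] 6 has one home in col 1: r3c1 ⇒ r3c1=6.
Step 6. [r2c1∈{4,5}] r2c1 is the only open cell in col 1 admitting 4, so r2c1=4.
Step 7. [r2c2∈{5}] r2c2 is down to just 5. So r2c2=5.
Step 8. [r4c2∈{3}] nothing but 3 survives at r4c2. So r4c2=3.
Step 9. [r6c5∈{1}] only 1 remains possible at r6c5. So r6c5=1.
Step 10. [r6c2∈{6}] nothing but 6 survives at r6c2, so r6c2=6.
Step 11. [r4c3∈{5}] r4c3's peers cover all but 5. So r4c3=5.
Step 12. [r4c4∈{1}] r4c4's peers cover all but 1. So r4c4=1.
Step 13. [r5c1∈{5}] r5c1's peers cover all but 5. So r5c1=5.
Step 14. [r1c6∈{6}] r1c6 has the single candidate 6. So r1c6=6.
Step 15. [r3c2∈{4}] r3c2 is down to just 4. So r3c2=4.
Step 16. [r1c1∈{1}] r1c1's peers cover all but 1, so r1c1=1.
Step 17. [r1c2∈{2}] r1c2 is down to just 2, so r1c2=2.
Step 18. [r3c4∈{2}] only 2 remains possible at r3c4 ⇒ r3c4=2.
Step 19. [r6c6∈{2}] nothing but 2 survives at r6c6, so r6c6=2.

Answer: 1 2 3 4 5 6 / 4 5 6 3 2 1 / 6 4 1 2 3 5 / 2 3 5 1 6 4 / 5 1 2 6 4 3 / 3 6 4 5 1 2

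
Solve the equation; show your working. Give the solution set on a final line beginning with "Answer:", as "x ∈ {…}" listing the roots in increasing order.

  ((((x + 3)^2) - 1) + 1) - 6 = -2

Step 1. [((((x + 3)^2) - 1) + 1) - 6 = -2] add 6: x sits inside (… - 6), so sub: (((x + 3)^2) - 1) + 1 = 4.
Step 2. [(((x + 3)^2) - 1) + 1 = 4] 1 comes off first (subtract 1). So sub: ((x + 3)^2) - 1 = 3.
Step 3. [((x + 3)^2) - 1 = 3] add 1: x sits inside (… - 1). So sub: (x + 3)^2 = 4.
Step 4. [(x + 3)^2 = 4] √ both sides: 4 ≥ 0 gives two branches ⇒ sqrt: x + 3 = 2 or -2.
Step 5. [x + 3 = 2 or -2] subtract 3: x sits inside (… + 3), so sub: x = -1 or -5.

Answer: x ∈ {-5, -1}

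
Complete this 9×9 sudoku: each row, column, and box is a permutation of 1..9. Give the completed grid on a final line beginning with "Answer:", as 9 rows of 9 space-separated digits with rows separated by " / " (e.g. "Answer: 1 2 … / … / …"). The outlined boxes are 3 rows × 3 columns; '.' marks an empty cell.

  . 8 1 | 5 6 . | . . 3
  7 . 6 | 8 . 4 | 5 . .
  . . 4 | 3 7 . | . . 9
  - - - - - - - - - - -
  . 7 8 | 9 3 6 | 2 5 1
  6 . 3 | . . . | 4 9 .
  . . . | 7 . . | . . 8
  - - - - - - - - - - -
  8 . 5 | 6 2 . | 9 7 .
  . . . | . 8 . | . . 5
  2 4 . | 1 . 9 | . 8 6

Step 1. [r8c1∈{1,3,9}] 3 has one home in col 1: r8c1 ⇒ r8c1=3.
Step 2. [r6c1∈{1,4,5,9}] 1 has one home in col 1: r6c1 ⇒ r6c1=1.
Step 3. [r8c8∈{1,2,4}] in row 8, 2 fits only at r8c8, so r8c8=2.
Step 4. [r6c3∈{2,9}] col 3 places 2 nowhere but r6c3. So r6c3=2.
Step 5. [r6c6∈{5}] nothing but 5 survives at r6c6 ⇒ r6c6=5.
Step 6. [r2c8∈{1}] r2c8's peers cover all but 1. So r2c8=1.
Step 7. [r3c6∈{1,2}] in row 3, 1 fits only at r3c6, so r3c6=1.
Step 8. [r6c2∈{9}] r6c2 is down to just 9 ⇒ r6c2=9.
Step 9. [r3c8∈{6}] r3c8 is down to just 6 ⇒ r3c8=6.
Step 10. [r3c2∈{2,5}] r3c2 is the only open cell in row 3 admitting 2. So r3c2=2.
Step 11. [r8c7∈{1}] nothing but 1 survives at r8c7 ⇒ r8c7=1.
Step 12. [r5c6∈{2,8}] across row 5, 8 lands solely at r5c6. So r5c6=8.
Step 13. [r9c7∈{3}] r9c7 has the single candidate 3 ⇒ r9c7=3.
Step 14. [r8c6∈{7}] nothing but 7 survives at r8c6. So r8c6=7.
Step 15. [r7c9∈{4}] r7c9 is down to just 4, so r7c9=4.
Step 16. [r8c4∈{4}] only 4 remains possible at r8c4 ⇒ r8c4=4.
Step 17. [r4c1∈{4}] only 4 remains possible at r4c1 ⇒ r4c1=4.
Step 18. [r5c2∈{5}] only 5 remains possible at r5c2, so r5c2=5.
Step 19. [r5c4∈{2}] nothing but 2 survives at r5c4. So r5c4=2.
Step 20. [r3c7∈{8}] r3c7 is down to just 8, so r3c7=8.
Step 21. [r6c8∈{3}] only 3 remains possible at r6c8, so r6c8=3.
Step 22. [r1c8∈{4}] nothing but 4 survives at r1c8 ⇒ r1c8=4.
Step 23. [r7c2∈{1}] r7c2 is down to just 1 ⇒ r7c2=1.
Step 24. [r2c9∈{2}] nothing but 2 survives at r2c9. So r2c9=2.
Step 25. [r1c1∈{9}] r1c1 is down to just 9. So r1c1=9.
Step 26. [r5c5∈{1}] r5c5 is down to just 1. So r5c5=1.
Step 27. [r2c5∈{9}] r2c5's peers cover all but 9 ⇒ r2c5=9.
Step 28. [r2c2∈{3}] r2c2 is down to just 3, so r2c2=3.
Step 29. [r1c7∈{7}] r1c7 is down to just 7 ⇒ r1c7=7.
Step 30. [r9c5∈{5}] r9c5's peers cover all but 5. So r9c5=5.
Step 31. [r8c3∈{9}] r8c3 is down to just 9, so r8c3=9.
Step 32. [r7c6∈{3}] r7c6 is down to just 3. So r7c6=3.
Step 33. [r5c9∈{7}] nothing but 7 survives at r5c9. So r5c9=7.
Step 34. [r6c7∈{6}] r6c7 is down to just 6 ⇒ r6c7=6.
Step 35. [r9c3∈{7}] r9c3's peers cover all but 7 ⇒ r9c3=7.
Step 36. [r6c5∈{4}] r6c5's peers cover all but 4, so r6c5=4.
Step 37. [r1c6∈{2}] r1c6 has the single candidate 2 ⇒ r1c6=2.
Step 38. [r8c2∈{6}] only 6 remains possible at r8c2. So r8c2=6.
Step 39. [r3c1∈{5}] only 5 remains possible at r3c1 ⇒ r3c1=5.

Answer: 9 8 1 5 6 2 7 4 3 / 7 3 6 8 9 4 5 1 2 / 5 2 4 3 7 1 8 6 9 / 4 7 8 9 3 6 2 5 1 / 6 5 3 2 1 8 4 9 7 / 1 9 2 7 4 5 6 3 8 / 8 1 5 6 2 3 9 7 4 / 3 6 9 4 8 7 1 2 5 / 2 4 7 1 5 9 3 8 6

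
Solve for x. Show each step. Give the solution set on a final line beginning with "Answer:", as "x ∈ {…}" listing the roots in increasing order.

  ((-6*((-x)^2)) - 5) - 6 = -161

Step 1. [((-6*((-x)^2)) - 5) - 6 = -161] the outer -6 inverts by adding 6, so sub: (-6*((-x)^2)) - 5 = -155.
Step 2. [(-6*((-x)^2)) - 5 = -155] add 5: x sits inside (… - 5). So sub: -6*((-x)^2) = -150.
Step 3. [-6*((-x)^2) = -150] -6·(inner) — divide through by -6 ⇒ div: (-x)^2 = 25.
Step 4. [(-x)^2 = 25] 25 ≥ 0, LHS is (·)² — take ±√ ⇒ sqrt: -x = 5 or -5.
Step 5. [-x = 5 or -5] leading − — multiply by −1 ⇒ neg: x = -5 or 5.

Answer: x ∈ {-5, 5}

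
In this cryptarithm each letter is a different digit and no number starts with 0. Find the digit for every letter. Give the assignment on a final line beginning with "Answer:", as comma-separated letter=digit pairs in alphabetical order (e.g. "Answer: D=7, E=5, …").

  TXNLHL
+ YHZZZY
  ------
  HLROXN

Step 1. [col 1: L + Y ≡ N (mod 10)] column 1 (L + Y ≡ N (mod 10), carry-in 0) doesn't pin N yet; pick N=8 and continue ⇒ N=8.
Step 2. [col 1: L + Y ≡ N (mod 10)] several values work for L in column 1 (L + Y ≡ N (mod 10), carry-in 0); try L=7, so L=7.
Step 3. [col 1: L + Y ≡ N (mod 10)] in column 1 we have L+Y≡N with carry-in 0; given L=7, N=8 and digits 7,8 already taken and all letters distinct, that pins Y to 1. So Y=1.
Step 4. [col 2: H + Z ≡ X (mod 10)] column 2 (H + Z ≡ X (mod 10), carry-in 0) doesn't pin Z yet; pick Z=4 and continue ⇒ Z=4.
Step 5. [col 2: H + Z ≡ X (mod 10)] column 2 (H + Z ≡ X (mod 10), carry-in 0) doesn't pin H yet; pick H=6 and continue ⇒ H=6.
Step 6. [col 2: H + Z ≡ X (mod 10)] in column 2 we have H+Z≡X with carry-in 0; given H=6, Z=4 and digits 1,4,6,7,8 already taken and all letters distinct, that pins X to 0. So X=0.
Step 7. [col 3: L + Z ≡ O (mod 10)] column 3 reads L+Z+carry(1)=O with L=7, Z=4; with digits 0,1,4,6,7,8 already taken and all letters distinct, the only value for O is 2, so O=2.
Step 8. [col 4: N + Z ≡ R (mod 10)] column 4: given N=8, Z=4, carry-in 1, and digits 0,1,2,4,6,7,8 already taken and all letters distinct, N+Z≡R (mod 10) forces R=3, so R=3.
Step 9. [col 6: T + Y ≡ H (mod 10)] from column 6 (Y=1, H=6, carry-in 0, digits 0,1,2,3,4,6,7,8 already taken and all letters distinct): T must equal 5. So T=5.

Answer: H=6, L=7, N=8, O=2, R=3, T=5, X=0, Y=1, Z=4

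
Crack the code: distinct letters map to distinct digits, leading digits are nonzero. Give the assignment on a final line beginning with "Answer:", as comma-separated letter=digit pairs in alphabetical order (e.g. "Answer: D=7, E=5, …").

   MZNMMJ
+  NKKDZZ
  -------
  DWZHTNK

Step 1. [D] the sum has 7 digits but both addends have 6; that extra leading digit D is the final carry, namely 1 ⇒ D=1.
Step 2. [col 1: J + Z ≡ K (mod 10)] Z=5 is one option consistent with column 1 (J + Z ≡ K (mod 10), carry-in 0) — take it. So Z=5.
Step 3. [col 1: J + Z ≡ K (mod 10)] no forcing yet in column 1 (carry-in 0); K=9 is free and consistent — try it, so K=9.
Step 4. [col 1: J + Z ≡ K (mod 10)] in column 1 we have J+Z≡K with carry-in 0; given Z=5, K=9 and digits 1,5,9 already taken and all letters distinct, that pins J to 4 ⇒ J=4.
Step 5. [col 2: M + Z ≡ N (mod 10)] column 2 (M + Z ≡ N (mod 10), carry-in 0) doesn't pin N yet; pick N=7 and continue. So N=7.
Step 6. [col 2: M + Z ≡ N (mod 10)] column 2: given Z=5, N=7, carry-in 0, and digits 1,4,5,7,9 already taken and all letters distinct, M+Z≡N (mod 10) forces M=2. So M=2.
Step 7. [col 3: M + D ≡ T (mod 10)] from column 3 (M=2, D=1, carry-in 0, digits 1,2,4,5,7,9 already taken and all letters distinct): T must equal 3. So T=3.
Step 8. [col 4: N + K ≡ H (mod 10)] from column 4 (N=7, K=9, carry-in 0, digits 1,2,3,4,5,7,9 already taken and all letters distinct): H must equal 6. So H=6.
Step 9. [col 6: M + N ≡ W (mod 10)] in column 6 we have M+N≡W with carry-in 1; given M=2, N=7 and digits 1,2,3,4,5,6,7,9 already taken and all letters distinct, that pins W to 0 ⇒ W=0.

Answer: D=1, H=6, J=4, K=9, M=2, N=7, T=3, W=0, Z=5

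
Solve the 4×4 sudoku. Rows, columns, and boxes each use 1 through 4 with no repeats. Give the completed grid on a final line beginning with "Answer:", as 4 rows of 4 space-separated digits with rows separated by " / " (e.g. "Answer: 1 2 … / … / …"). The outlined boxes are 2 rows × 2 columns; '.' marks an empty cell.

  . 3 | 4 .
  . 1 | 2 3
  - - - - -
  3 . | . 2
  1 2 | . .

Step 1. [r2c1∈{4}] r2c1's peers cover all but 4 ⇒ r2c1=4.
Step 2. [r4c4∈{4}] only 4 remains possible at r4c4. So r4c4=4.
Step 3. [r1c4∈{1}] r1c4 is down to just 1. So r1c4=1.
Step 4. [r4c3∈{3}] r4c3 has the single candidate 3. So r4c3=3.
Step 5. [r3c3∈{1}] r3c3 has the single candidate 1 ⇒ r3c3=1.
Step 6. [r1c1∈{2}] r1c1's peers cover all but 2, so r1c1=2.
Step 7. [r3c2∈{4}] r3c2 has the single candidate 4. So r3c2=4.

Answer: 2 3 4 1 / 4 1 2 3 / 3 4 1 2 / 1 2 3 4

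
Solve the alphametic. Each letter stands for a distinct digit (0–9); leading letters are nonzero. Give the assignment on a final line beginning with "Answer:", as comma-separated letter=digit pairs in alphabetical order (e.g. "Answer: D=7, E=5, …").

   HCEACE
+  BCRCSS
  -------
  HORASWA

Step 1. [col 1: E + S ≡ A (mod 10)] several values work for E in column 1 (E + S ≡ A (mod 10), carry-in 0); try E=4 ⇒ E=4.
Step 2. [H] H is the leading digit of a 7-digit sum of two 6-digit numbers; the final carry is exactly 1. So H=1.
Step 3. [col 1: E + S ≡ A (mod 10)] S=3 is one option consistent with column 1 (E + S ≡ A (mod 10), carry-in 0) — take it, so S=3.
Step 4. [col 1: E + S ≡ A (mod 10)] column 1 reads E+S+carry(0)=A with E=4, S=3; with digits 1,3,4 already taken and all letters distinct, the only value for A is 7 ⇒ A=7.
Step 5. [col 2: C + S ≡ W (mod 10)] W=9 is one option consistent with column 2 (C + S ≡ W (mod 10), carry-in 0) — take it ⇒ W=9.
Step 6. [col 2: C + S ≡ W (mod 10)] column 2: given S=3, W=9, carry-in 0, and digits 1,3,4,7,9 already taken and all letters distinct, C+S≡W (mod 10) forces C=6, so C=6.
Step 7. [col 4: E + R ≡ A (mod 10)] column 4 reads E+R+carry(1)=A with E=4, A=7; with digits 1,3,4,6,7,9 already taken and all letters distinct, the only value for R is 2, so R=2.
Step 8. [col 6: H + B ≡ O (mod 10)] in column 6 we have H+B≡O with carry-in 1; given H=1 and digits 1,2,3,4,6,7,9 already taken and all letters distinct, that pins O to 0 ⇒ O=0.
Step 9. [col 6: H + B ≡ O (mod 10)] column 6: given H=1, O=0, carry-in 1, and digits 0,1,2,3,4,6,7,9 already taken and all letters distinct, H+B≡O (mod 10) forces B=8. So B=8.

Answer: A=7, B=8, C=6, E=4, H=1, O=0, R=2, S=3, W=9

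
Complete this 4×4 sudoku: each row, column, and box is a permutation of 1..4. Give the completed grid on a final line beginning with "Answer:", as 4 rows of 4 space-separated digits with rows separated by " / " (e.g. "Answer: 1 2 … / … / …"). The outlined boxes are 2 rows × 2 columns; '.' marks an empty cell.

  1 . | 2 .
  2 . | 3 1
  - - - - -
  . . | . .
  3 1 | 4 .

Step 1. [r2c2∈{4}] r2c2 is down to just 4. So r2c2=4.
Step 2. [r3c4∈{2,3}] in row 3, 3 fits only at r3c4. So r3c4=3.
Step 3. [r1c2∈{3}] r1c2 has the single candidate 3, so r1c2=3.
Step 4. [r4c4∈{2}] only 2 remains possible at r4c4, so r4c4=2.
Step 5. [r3c2∈{2}] nothing but 2 survives at r3c2, so r3c2=2.
Step 6. [r3c1∈{4}] nothing but 4 survives at r3c1. So r3c1=4.
Step 7. [r1c4∈{4}] only 4 remains possible at r1c4. So r1c4=4.
Step 8. [r3c3∈{1}] r3c3 has the single candidate 1, so r3c3=1.

Answer: 1 3 2 4 / 2 4 3 1 / 4 2 1 3 / 3 1 4 2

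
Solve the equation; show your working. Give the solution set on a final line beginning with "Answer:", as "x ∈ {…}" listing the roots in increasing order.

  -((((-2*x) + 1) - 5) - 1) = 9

Step 1. [-((((-2*x) + 1) - 5) - 1) = 9] leading − — multiply by −1. So neg: (((-2*x) + 1) - 5) - 1 = -9.
Step 2. [(((-2*x) + 1) - 5) - 1 = -9] 1 comes off first (add 1). So sub: ((-2*x) + 1) - 5 = -8.
Step 3. [((-2*x) + 1) - 5 = -8] -5 is outermost — add 5 both sides. So sub: (-2*x) + 1 = -3.
Step 4. [(-2*x) + 1 = -3] the outer +1 inverts by subtracting 1 ⇒ sub: -2*x = -4.
Step 5. [-2*x = -4] leading coefficient -2: divide by -2 ⇒ div: x = 2.

Answer: x ∈ {2}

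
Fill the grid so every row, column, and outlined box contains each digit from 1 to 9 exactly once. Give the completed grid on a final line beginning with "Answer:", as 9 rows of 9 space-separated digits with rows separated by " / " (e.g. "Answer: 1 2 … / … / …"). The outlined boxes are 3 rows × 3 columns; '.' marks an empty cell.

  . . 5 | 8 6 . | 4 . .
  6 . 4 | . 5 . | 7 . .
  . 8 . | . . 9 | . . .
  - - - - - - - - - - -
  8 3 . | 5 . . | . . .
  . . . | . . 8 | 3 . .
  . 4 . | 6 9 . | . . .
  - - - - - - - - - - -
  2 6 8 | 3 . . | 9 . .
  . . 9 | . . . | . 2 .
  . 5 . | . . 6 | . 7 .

Step 1. [r3c5∈{1,2,3,4,7}] across col 5, 3 lands solely at r3c5. So r3c5=3.
Step 2. [r1c1∈{1,3,7,9}] 3 has one home in box 1: r1c1 ⇒ r1c1=3.
Step 3. [r8c9∈{1,3,4,5,6,8}] in row 8, 3 fits only at r8c9. So r8c9=3.
Step 4. [r3c4∈{1,2,4,7}] row 3 places 4 nowhere but r3c4 ⇒ r3c4=4.
Step 5. [r1c6∈{1,2,7}] in box 2, 7 fits only at r1c6, so r1c6=7.
Step 6. [r5c1∈{1,5,7,9}] col 1 places 9 nowhere but r5c1 ⇒ r5c1=9.
Step 7. [r7c5∈{1,4,7}] r7c5 is the only open cell in row 7 admitting 7, so r7c5=7.
Step 8. [r8c4∈{1}] r8c4 is down to just 1. So r8c4=1.
Step 9. [r2c6∈{1,2}] across box 2, 1 lands solely at r2c6 ⇒ r2c6=1.
Step 10. [r6c1∈{1,5,7}] in col 1, 5 fits only at r6c1 ⇒ r6c1=5.
Step 11. [r2c4∈{2}] r2c4's peers cover all but 2, so r2c4=2.
Step 12. [r8c7∈{5,6,8}] in row 8, 6 fits only at r8c7, so r8c7=6.
Step 13. [r3c7∈{1,2,5}] in col 7, 5 fits only at r3c7. So r3c7=5.
Step 14. [r9c5∈{2,4,8}] in row 9, 2 fits only at r9c5 ⇒ r9c5=2.
Step 15. [r2c2∈{9}] r2c2 is down to just 9. So r2c2=9.
Step 16. [r2c9∈{8}] nothing but 8 survives at r2c9, so r2c9=8.
Step 17. [r5c4∈{7}] nothing but 7 survives at r5c4. So r5c4=7.
Step 18. [r9c7∈{1,8}] across row 9, 8 lands solely at r9c7. So r9c7=8.
Step 19. [r8c6∈{4,5}] 5 has one home in row 8: r8c6, so r8c6=5.
Step 20. [r7c6∈{4}] r7c6's peers cover all but 4. So r7c6=4.
Step 21. [r9c9∈{1,4}] across box 9, 4 lands solely at r9c9, so r9c9=4.
Step 22. [r4c6∈{2}] r4c6 has the single candidate 2 ⇒ r4c6=2.
Step 23. [r4c7∈{1}] r4c7 is down to just 1. So r4c7=1.
Step 24. [r6c3∈{1,2,7}] 1 has one home in row 6: r6c3, so r6c3=1.
Step 25. [r1c2∈{1,2}] across col 2, 1 lands solely at r1c2 ⇒ r1c2=1.
Step 26. [r1c9∈{2,9}] row 1 places 2 nowhere but r1c9 ⇒ r1c9=2.
Step 27. [r4c3∈{6,7}] box 4 places 7 nowhere but r4c3, so r4c3=7.
Step 28. [r5c3∈{2,6}] across col 3, 6 lands solely at r5c3 ⇒ r5c3=6.
Step 29. [r5c9∈{5}] r5c9 has the single candidate 5, so r5c9=5.
Step 30. [r4c5∈{4}] only 4 remains possible at r4c5 ⇒ r4c5=4.
Step 31. [r4c9∈{6,9}] in col 9, 9 fits only at r4c9 ⇒ r4c9=9.
Step 32. [r7c9∈{1}] only 1 remains possible at r7c9. So r7c9=1.
Step 33. [r3c9∈{6}] only 6 remains possible at r3c9 ⇒ r3c9=6.
Step 34. [r3c1∈{7}] only 7 remains possible at r3c1. So r3c1=7.
Step 35. [r1c8∈{9}] nothing but 9 survives at r1c8, so r1c8=9.
Step 36. [r3c3∈{2}] r3c3 has the single candidate 2 ⇒ r3c3=2.
Step 37. [r8c1∈{4}] r8c1 is down to just 4. So r8c1=4.
Step 38. [r6c6∈{3}] r6c6 is down to just 3. So r6c6=3.
Step 39. [r5c2∈{2}] only 2 remains possible at r5c2, so r5c2=2.
Step 40. [r3c8∈{1}] nothing but 1 survives at r3c8, so r3c8=1.
Step 41. [r6c8∈{8}] r6c8 has the single candidate 8 ⇒ r6c8=8.
Step 42. [r7c8∈{5}] r7c8's peers cover all but 5. So r7c8=5.
Step 43. [r6c7∈{2}] r6c7 has the single candidate 2 ⇒ r6c7=2.
Step 44. [r4c8∈{6}] r4c8 has the single candidate 6, so r4c8=6.
Step 45. [r5c8∈{4}] only 4 remains possible at r5c8, so r5c8=4.
Step 46. [r9c3∈{3}] r9c3 has the single candidate 3 ⇒ r9c3=3.
Step 47. [r6c9∈{7}] r6c9 is down to just 7. So r6c9=7.
Step 48. [r2c8∈{3}] r2c8 is down to just 3, so r2c8=3.
Step 49. [r9c4∈{9}] nothing but 9 survives at r9c4. So r9c4=9.
Step 50. [r5c5∈{1}] only 1 remains possible at r5c5. So r5c5=1.
Step 51. [r8c2∈{7}] r8c2 has the single candidate 7, so r8c2=7.
Step 52. [r8c5∈{8}] r8c5's peers cover all but 8. So r8c5=8.
Step 53. [r9c1∈{1}] r9c1 has the single candidate 1 ⇒ r9c1=1.

Answer: 3 1 5 8 6 7 4 9 2 / 6 9 4 2 5 1 7 3 8 / 7 8 2 4 3 9 5 1 6 / 8 3 7 5 4 2 1 6 9 / 9 2 6 7 1 8 3 4 5 / 5 4 1 6 9 3 2 8 7 / 2 6 8 3 7 4 9 5 1 / 4 7 9 1 8 5 6 2 3 / 1 5 3 9 2 6 8 7 4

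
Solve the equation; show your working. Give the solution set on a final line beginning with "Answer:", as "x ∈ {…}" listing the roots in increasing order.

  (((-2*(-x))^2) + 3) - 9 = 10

Step 1. [(((-2*(-x))^2) + 3) - 9 = 10] the outer -9 inverts by adding 9 ⇒ sub: ((-2*(-x))^2) + 3 = 19.
Step 2. [((-2*(-x))^2) + 3 = 19] 3 comes off first (subtract 3), so sub: (-2*(-x))^2 = 16.
Step 3. [(-2*(-x))^2 = 16] 16 ≥ 0, LHS is (·)² — take ±√. So sqrt: -2*(-x) = 4 or -4.
Step 4. [-2*(-x) = 4 or -4] -2·(inner) — divide through by -2 ⇒ div: -x = -2 or 2.
Step 5. [-x = -2 or 2] leading − — multiply by −1 ⇒ neg: x = 2 or -2.

Answer: x ∈ {-2, 2}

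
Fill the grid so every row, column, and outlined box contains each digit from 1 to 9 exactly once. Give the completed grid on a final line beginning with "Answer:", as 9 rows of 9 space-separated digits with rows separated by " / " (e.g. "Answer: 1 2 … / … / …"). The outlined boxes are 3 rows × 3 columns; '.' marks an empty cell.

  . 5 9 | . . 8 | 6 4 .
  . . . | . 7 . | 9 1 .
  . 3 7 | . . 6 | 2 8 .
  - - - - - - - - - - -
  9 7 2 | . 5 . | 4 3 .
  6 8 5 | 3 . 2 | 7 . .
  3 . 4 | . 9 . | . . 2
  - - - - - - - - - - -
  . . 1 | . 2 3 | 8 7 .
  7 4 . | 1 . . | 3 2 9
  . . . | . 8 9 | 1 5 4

Step 1. [r2c6∈{4,5}] across col 6, 4 lands solely at r2c6 ⇒ r2c6=4.
Step 2. [r3c5∈{1}] r3c5's peers cover all but 1 ⇒ r3c5=1.
Step 3. [r9c1∈{2}] nothing but 2 survives at r9c1. So r9c1=2.
Step 4. [r9c2∈{6}] only 6 remains possible at r9c2, so r9c2=6.
Step 5. [r6c4∈{6,7,8}] r6c4 is the only open cell in row 6 admitting 8 ⇒ r6c4=8.
Step 6. [r4c6∈{1}] r4c6's peers cover all but 1 ⇒ r4c6=1.
Step 7. [r7c4∈{4,5,6}] in row 7, 4 fits only at r7c4, so r7c4=4.
Step 8. [r2c9∈{3,5}] r2c9 is the only open cell in row 2 admitting 3, so r2c9=3.
Step 9. [r2c4∈{2,5}] across row 2, 5 lands solely at r2c4 ⇒ r2c4=5.
Step 10. [r4c9∈{6,8}] across row 4, 8 lands solely at r4c9, so r4c9=8.
Step 11. [r8c3∈{8}] r8c3 is down to just 8. So r8c3=8.
Step 12. [r9c3∈{3}] only 3 remains possible at r9c3, so r9c3=3.
Step 13. [r2c2∈{2}] r2c2 is down to just 2 ⇒ r2c2=2.
Step 14. [r4c4∈{6}] r4c4 is down to just 6 ⇒ r4c4=6.
Step 15. [r7c1∈{5}] r7c1 is down to just 5, so r7c1=5.
Step 16. [r8c6∈{5}] only 5 remains possible at r8c6. So r8c6=5.
Step 17. [r5c8∈{9}] nothing but 9 survives at r5c8. So r5c8=9.
Step 18. [r6c2∈{1}] r6c2 is down to just 1, so r6c2=1.
Step 19. [r1c1∈{1}] r1c1 is down to just 1, so r1c1=1.
Step 20. [r7c9∈{6}] only 6 remains possible at r7c9 ⇒ r7c9=6.
Step 21. [r1c5∈{3}] only 3 remains possible at r1c5 ⇒ r1c5=3.
Step 22. [r1c9∈{7}] r1c9 is down to just 7 ⇒ r1c9=7.
Step 23. [r9c4∈{7}] only 7 remains possible at r9c4, so r9c4=7.
Step 24. [r3c9∈{5}] only 5 remains possible at r3c9, so r3c9=5.
Step 25. [r6c7∈{5}] r6c7's peers cover all but 5. So r6c7=5.
Step 26. [r6c8∈{6}] only 6 remains possible at r6c8, so r6c8=6.
Step 27. [r1c4∈{2}] only 2 remains possible at r1c4 ⇒ r1c4=2.
Step 28. [r2c3∈{6}] nothing but 6 survives at r2c3. So r2c3=6.
Step 29. [r3c4∈{9}] r3c4 is down to just 9. So r3c4=9.
Step 30. [r5c5∈{4}] only 4 remains possible at r5c5, so r5c5=4.
Step 31. [r6c6∈{7}] nothing but 7 survives at r6c6 ⇒ r6c6=7.
Step 32. [r2c1∈{8}] r2c1 has the single candidate 8, so r2c1=8.
Step 33. [r3c1∈{4}] nothing but 4 survives at r3c1 ⇒ r3c1=4.
Step 34. [r8c5∈{6}] r8c5's peers cover all but 6. So r8c5=6.
Step 35. [r7c2∈{9}] r7c2's peers cover all but 9, so r7c2=9.
Step 36. [r5c9∈{1}] nothing but 1 survives at r5c9, so r5c9=1.

Answer: 1 5 9 2 3 8 6 4 7 / 8 2 6 5 7 4 9 1 3 / 4 3 7 9 1 6 2 8 5 / 9 7 2 6 5 1 4 3 8 / 6 8 5 3 4 2 7 9 1 / 3 1 4 8 9 7 5 6 2 / 5 9 1 4 2 3 8 7 6 / 7 4 8 1 6 5 3 2 9 / 2 6 3 7 8 9 1 5 4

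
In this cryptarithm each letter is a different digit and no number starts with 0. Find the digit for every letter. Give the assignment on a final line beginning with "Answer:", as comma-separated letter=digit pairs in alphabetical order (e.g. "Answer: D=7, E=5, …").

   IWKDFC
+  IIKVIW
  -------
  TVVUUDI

Step 1. [col 1: C + W ≡ I (mod 10)] C=9 is one option consistent with column 1 (C + W ≡ I (mod 10), carry-in 0) — take it ⇒ C=9.
Step 2. [col 1: C + W ≡ I (mod 10)] several values work for I in column 1 (C + W ≡ I (mod 10), carry-in 0); try I=7. So I=7.
Step 3. [col 1: C + W ≡ I (mod 10)] column 1 reads C+W+carry(0)=I with C=9, I=7; with digits 7,9 already taken and all letters distinct, the only value for W is 8. So W=8.
Step 4. [T] adding two 6-digit numbers gives at most 6+1 digits, and here it does — T is that final carry and must be 1. So T=1.
Step 5. [col 2: F + I ≡ D (mod 10)] several values work for D in column 2 (F + I ≡ D (mod 10), carry-in 1); try D=0 ⇒ D=0.
Step 6. [col 2: F + I ≡ D (mod 10)] from column 2 (I=7, D=0, carry-in 1, digits 0,1,7,8,9 already taken and all letters distinct): F must equal 2, so F=2.
Step 7. [col 3: D + V ≡ U (mod 10)] several values work for U in column 3 (D + V ≡ U (mod 10), carry-in 1); try U=6. So U=6.
Step 8. [col 3: D + V ≡ U (mod 10)] from column 3 (D=0, U=6, carry-in 1, digits 0,1,2,6,7,8,9 already taken and all letters distinct): V must equal 5, so V=5.
Step 9. [col 4: K + K ≡ U (mod 10)] column 4 reads K+K+carry(0)=U with U=6; with digits 0,1,2,5,6,7,8,9 already taken and all letters distinct, the only value for K is 3 ⇒ K=3.

Answer: C=9, D=0, F=2, I=7, K=3, T=1, U=6, V=5, W=8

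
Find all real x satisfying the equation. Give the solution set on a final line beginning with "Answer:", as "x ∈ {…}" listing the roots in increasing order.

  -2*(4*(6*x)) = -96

Step 1. [-2*(4*(6*x)) = -96] divide by the outer -2. So div: 4*(6*x) = 48.
Step 2. [4*(6*x) = 48] 4·(inner) — divide through by 4, so div: 6*x = 12.
Step 3. [6*x = 12] leading coefficient 6: divide by 6. So div: x = 2.

Answer: x ∈ {2}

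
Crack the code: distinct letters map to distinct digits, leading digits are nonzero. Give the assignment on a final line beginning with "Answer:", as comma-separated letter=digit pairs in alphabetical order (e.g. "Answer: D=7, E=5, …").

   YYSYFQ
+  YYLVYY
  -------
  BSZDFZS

Step 1. [B] adding two 6-digit numbers gives at most 6+1 digits, and here it does — B is that final carry and must be 1. So B=1.
Step 2. [col 1: Q + Y ≡ S (mod 10)] column 1 (Q + Y ≡ S (mod 10), carry-in 0) doesn't pin Q yet; pick Q=7 and continue, so Q=7.
Step 3. [col 1: Q + Y ≡ S (mod 10)] S=3 is one option consistent with column 1 (Q + Y ≡ S (mod 10), carry-in 0) — take it ⇒ S=3.
Step 4. [col 1: Q + Y ≡ S (mod 10)] in column 1 we have Q+Y≡S with carry-in 0; given Q=7, S=3 and digits 1,3,7 already taken and all letters distinct, that pins Y to 6 ⇒ Y=6.
Step 5. [col 2: F + Y ≡ Z (mod 10)] F=5 is one option consistent with column 2 (F + Y ≡ Z (mod 10), carry-in 1) — take it ⇒ F=5.
Step 6. [col 2: F + Y ≡ Z (mod 10)] column 2: given F=5, Y=6, carry-in 1, and digits 1,3,5,6,7 already taken and all letters distinct, F+Y≡Z (mod 10) forces Z=2. So Z=2.
Step 7. [col 3: Y + V ≡ F (mod 10)] from column 3 (Y=6, F=5, carry-in 1, digits 1,2,3,5,6,7 already taken and all letters distinct): V must equal 8 ⇒ V=8.
Step 8. [col 4: S + L ≡ D (mod 10)] in column 4 we have S+L≡D with carry-in 1; given S=3 and digits 1,2,3,5,6,7,8 already taken and all letters distinct, that pins D to 4, so D=4.
Step 9. [col 4: S + L ≡ D (mod 10)] column 4: given S=3, D=4, carry-in 1, and digits 1,2,3,4,5,6,7,8 already taken and all letters distinct, S+L≡D (mod 10) forces L=0, so L=0.

Answer: B=1, D=4, F=5, L=0, Q=7, S=3, V=8, Y=6, Z=2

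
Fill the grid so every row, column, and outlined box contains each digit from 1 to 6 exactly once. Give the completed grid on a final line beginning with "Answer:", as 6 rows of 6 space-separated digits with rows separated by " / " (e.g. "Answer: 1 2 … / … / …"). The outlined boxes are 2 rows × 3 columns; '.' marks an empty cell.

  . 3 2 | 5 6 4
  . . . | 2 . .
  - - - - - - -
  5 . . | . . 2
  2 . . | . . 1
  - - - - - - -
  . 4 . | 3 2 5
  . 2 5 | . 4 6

Step 1. [r1c1∈{1}] r1c1 has the single candidate 1 ⇒ r1c1=1.
Step 2. [r4c2∈{6}] r4c2's peers cover all but 6 ⇒ r4c2=6.
Step 3. [r3c5∈{3}] r3c5 has the single candidate 3. So r3c5=3.
Step 4. [r2c1∈{4,6}] in col 1, 4 fits only at r2c1, so r2c1=4.
Step 5. [r4c4∈{4}] only 4 remains possible at r4c4, so r4c4=4.
Step 6. [r5c3∈{1,6}] in row 5, 1 fits only at r5c3, so r5c3=1.
Step 7. [r4c5∈{5}] r4c5 is down to just 5 ⇒ r4c5=5.
Step 8. [r3c4∈{6}] nothing but 6 survives at r3c4. So r3c4=6.
Step 9. [r6c1∈{3}] only 3 remains possible at r6c1. So r6c1=3.
Step 10. [r2c2∈{5}] r2c2 has the single candidate 5. So r2c2=5.
Step 11. [r2c3∈{6}] r2c3 is down to just 6. So r2c3=6.
Step 12. [r3c2∈{1}] r3c2 has the single candidate 1, so r3c2=1.
Step 13. [r5c1∈{6}] nothing but 6 survives at r5c1. So r5c1=6.
Step 14. [r4c3∈{3}] nothing but 3 survives at r4c3, so r4c3=3.
Step 15. [r3c3∈{4}] r3c3 is down to just 4. So r3c3=4.
Step 16. [r2c5∈{1}] r2c5's peers cover all but 1. So r2c5=1.
Step 17. [r6c4∈{1}] only 1 remains possible at r6c4 ⇒ r6c4=1.
Step 18. [r2c6∈{3}] r2c6 is down to just 3, so r2c6=3.

Answer: 1 3 2 5 6 4 / 4 5 6 2 1 3 / 5 1 4 6 3 2 / 2 6 3 4 5 1 / 6 4 1 3 2 5 / 3 2 5 1 4 6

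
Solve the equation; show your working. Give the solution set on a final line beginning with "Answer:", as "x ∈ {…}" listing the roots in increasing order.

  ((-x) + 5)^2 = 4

Step 1. [((-x) + 5)^2 = 4] 4 ≥ 0, LHS is (·)² — take ±√, so sqrt: (-x) + 5 = 2 or -2.
Step 2. [(-x) + 5 = 2 or -2] the outer +5 inverts by subtracting 5 ⇒ sub: -x = -3 or -7.
Step 3. [-x = -3 or -7] leading − — multiply by −1 ⇒ neg: x = 3 or 7.

Answer: x ∈ {3, 7}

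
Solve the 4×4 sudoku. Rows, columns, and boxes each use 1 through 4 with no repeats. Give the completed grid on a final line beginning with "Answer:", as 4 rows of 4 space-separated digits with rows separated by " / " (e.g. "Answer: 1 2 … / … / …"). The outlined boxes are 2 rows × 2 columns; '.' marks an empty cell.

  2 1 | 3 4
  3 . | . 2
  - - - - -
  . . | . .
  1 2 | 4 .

Step 1. [r3c2∈{3,4}] across col 2, 3 lands solely at r3c2, so r3c2=3.
Step 2. [r3c3∈{1,2}] 2 has one home in row 3: r3c3, so r3c3=2.
Step 3. [r3c1∈{4}] nothing but 4 survives at r3c1, so r3c1=4.
Step 4. [r4c4∈{3}] r4c4 is down to just 3, so r4c4=3.
Step 5. [r3c4∈{1}] r3c4 is down to just 1, so r3c4=1.
Step 6. [r2c3∈{1}] r2c3 has the single candidate 1 ⇒ r2c3=1.
Step 7. [r2c2∈{4}] nothing but 4 survives at r2c2, so r2c2=4.

Answer: 2 1 3 4 / 3 4 1 2 / 4 3 2 1 / 1 2 4 3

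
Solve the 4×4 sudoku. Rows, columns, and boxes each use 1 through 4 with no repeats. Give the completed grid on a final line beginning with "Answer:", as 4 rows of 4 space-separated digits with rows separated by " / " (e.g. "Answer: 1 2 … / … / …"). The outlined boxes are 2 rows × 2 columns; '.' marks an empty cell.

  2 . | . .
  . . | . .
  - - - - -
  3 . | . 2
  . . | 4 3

Step 1. [r2c1∈{1,4}] col 1 places 4 nowhere but r2c1, so r2c1=4.
Step 2. [r2c4∈{1}] r2c4 is down to just 1, so r2c4=1.
Step 3. [r1c2∈{1,3}] in row 1, 1 fits only at r1c2. So r1c2=1.
Step 4. [r2c2∈{3}] nothing but 3 survives at r2c2, so r2c2=3.
Step 5. [r3c2∈{4}] r3c2's peers cover all but 4. So r3c2=4.
Step 6. [r1c3∈{3}] nothing but 3 survives at r1c3, so r1c3=3.
Step 7. [r1c4∈{4}] r1c4 has the single candidate 4. So r1c4=4.
Step 8. [r4c1∈{1}] r4c1 has the single candidate 1. So r4c1=1.
Step 9. [r2c3∈{2}] r2c3 has the single candidate 2. So r2c3=2.
Step 10. [r3c3∈{1}] nothing but 1 survives at r3c3, so r3c3=1.
Step 11. [r4c2∈{2}] nothing but 2 survives at r4c2. So r4c2=2.

Answer: 2 1 3 4 / 4 3 2 1 / 3 4 1 2 / 1 2 4 3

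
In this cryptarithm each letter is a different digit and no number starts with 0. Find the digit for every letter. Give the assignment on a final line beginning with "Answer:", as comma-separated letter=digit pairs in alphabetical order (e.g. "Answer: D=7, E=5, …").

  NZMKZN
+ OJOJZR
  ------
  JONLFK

Step 1. [col 1: N + R ≡ K (mod 10)] several values work for K in column 1 (N + R ≡ K (mod 10), carry-in 0); try K=7, so K=7.
Step 2. [col 1: N + R ≡ K (mod 10)] no forcing yet in column 1 (carry-in 0); R=2 is free and consistent — try it, so R=2.
Step 3. [col 1: N + R ≡ K (mod 10)] from column 1 (R=2, K=7, carry-in 0, digits 2,7 already taken and all letters distinct): N must equal 5 ⇒ N=5.
Step 4. [col 2: Z + Z ≡ F (mod 10)] no forcing yet in column 2 (carry-in 0); F=8 is free and consistent — try it ⇒ F=8.
Step 5. [col 2: Z + Z ≡ F (mod 10)] Z=4 is one option consistent with column 2 (Z + Z ≡ F (mod 10), carry-in 0) — take it. So Z=4.
Step 6. [col 3: K + J ≡ L (mod 10)] column 3 (K + J ≡ L (mod 10), carry-in 0) doesn't pin L yet; pick L=6 and continue, so L=6.
Step 7. [col 3: K + J ≡ L (mod 10)] column 3 reads K+J+carry(0)=L with K=7, L=6; with digits 2,4,5,6,7,8 already taken and all letters distinct, the only value for J is 9, so J=9.
Step 8. [col 4: M + O ≡ N (mod 10)] O=3 is one option consistent with column 4 (M + O ≡ N (mod 10), carry-in 1) — take it ⇒ O=3.
Step 9. [col 4: M + O ≡ N (mod 10)] column 4 reads M+O+carry(1)=N with O=3, N=5; with digits 2,3,4,5,6,7,8,9 already taken and all letters distinct, the only value for M is 1. So M=1.

Answer: F=8, J=9, K=7, L=6, M=1, N=5, O=3, R=2, Z=4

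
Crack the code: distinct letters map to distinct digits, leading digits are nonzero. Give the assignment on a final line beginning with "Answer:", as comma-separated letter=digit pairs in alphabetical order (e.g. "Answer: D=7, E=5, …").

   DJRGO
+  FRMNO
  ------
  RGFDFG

Step 1. [R] R is the leading digit of a 6-digit sum of two 5-digit numbers; the final carry is exactly 1. So R=1.
Step 2. [col 1: O + O ≡ G (mod 10)] several values work for O in column 1 (O + O ≡ G (mod 10), carry-in 0); try O=6, so O=6.
Step 3. [col 1: O + O ≡ G (mod 10)] in column 1 we have O+O≡G with carry-in 0; given O=6 and digits 1,6 already taken and all letters distinct, that pins G to 2 ⇒ G=2.
Step 4. [col 2: G + N ≡ F (mod 10)] column 2 (G + N ≡ F (mod 10), carry-in 1) doesn't pin N yet; pick N=5 and continue. So N=5.
Step 5. [col 2: G + N ≡ F (mod 10)] in column 2 we have G+N≡F with carry-in 1; given G=2, N=5 and digits 1,2,5,6 already taken and all letters distinct, that pins F to 8, so F=8.
Step 6. [col 3: R + M ≡ D (mod 10)] M=3 is one option consistent with column 3 (R + M ≡ D (mod 10), carry-in 0) — take it. So M=3.
Step 7. [col 3: R + M ≡ D (mod 10)] from column 3 (R=1, M=3, carry-in 0, digits 1,2,3,5,6,8 already taken and all letters distinct): D must equal 4, so D=4.
Step 8. [col 4: J + R ≡ F (mod 10)] column 4 reads J+R+carry(0)=F with R=1, F=8; with digits 1,2,3,4,5,6,8 already taken and all letters distinct, the only value for J is 7. So J=7.

Answer: D=4, F=8, G=2, J=7, M=3, N=5, O=6, R=1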